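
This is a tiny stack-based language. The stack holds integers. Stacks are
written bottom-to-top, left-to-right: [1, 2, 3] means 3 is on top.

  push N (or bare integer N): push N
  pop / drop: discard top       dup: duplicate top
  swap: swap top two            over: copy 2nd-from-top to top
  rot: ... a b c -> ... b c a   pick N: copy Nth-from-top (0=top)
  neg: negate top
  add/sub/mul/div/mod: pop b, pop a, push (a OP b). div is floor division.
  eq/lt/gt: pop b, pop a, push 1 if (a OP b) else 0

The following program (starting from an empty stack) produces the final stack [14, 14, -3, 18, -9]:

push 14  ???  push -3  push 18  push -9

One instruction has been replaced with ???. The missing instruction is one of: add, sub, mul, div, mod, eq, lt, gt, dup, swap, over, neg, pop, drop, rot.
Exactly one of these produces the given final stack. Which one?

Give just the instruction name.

Stack before ???: [14]
Stack after ???:  [14, 14]
The instruction that transforms [14] -> [14, 14] is: dup

Answer: dup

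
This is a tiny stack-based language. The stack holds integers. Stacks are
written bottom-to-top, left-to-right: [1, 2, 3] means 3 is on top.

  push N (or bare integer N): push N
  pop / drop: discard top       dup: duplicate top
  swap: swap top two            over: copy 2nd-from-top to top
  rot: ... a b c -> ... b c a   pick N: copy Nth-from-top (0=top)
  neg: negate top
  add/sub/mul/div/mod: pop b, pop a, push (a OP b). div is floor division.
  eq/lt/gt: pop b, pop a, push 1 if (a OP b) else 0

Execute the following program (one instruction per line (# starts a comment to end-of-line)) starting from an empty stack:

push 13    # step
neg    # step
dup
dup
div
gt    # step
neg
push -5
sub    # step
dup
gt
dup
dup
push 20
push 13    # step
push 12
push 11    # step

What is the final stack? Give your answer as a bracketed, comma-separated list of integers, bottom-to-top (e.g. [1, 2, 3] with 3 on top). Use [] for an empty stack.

Answer: [0, 0, 0, 20, 13, 12, 11]

Derivation:
After 'push 13': [13]
After 'neg': [-13]
After 'dup': [-13, -13]
After 'dup': [-13, -13, -13]
After 'div': [-13, 1]
After 'gt': [0]
After 'neg': [0]
After 'push -5': [0, -5]
After 'sub': [5]
After 'dup': [5, 5]
After 'gt': [0]
After 'dup': [0, 0]
After 'dup': [0, 0, 0]
After 'push 20': [0, 0, 0, 20]
After 'push 13': [0, 0, 0, 20, 13]
After 'push 12': [0, 0, 0, 20, 13, 12]
After 'push 11': [0, 0, 0, 20, 13, 12, 11]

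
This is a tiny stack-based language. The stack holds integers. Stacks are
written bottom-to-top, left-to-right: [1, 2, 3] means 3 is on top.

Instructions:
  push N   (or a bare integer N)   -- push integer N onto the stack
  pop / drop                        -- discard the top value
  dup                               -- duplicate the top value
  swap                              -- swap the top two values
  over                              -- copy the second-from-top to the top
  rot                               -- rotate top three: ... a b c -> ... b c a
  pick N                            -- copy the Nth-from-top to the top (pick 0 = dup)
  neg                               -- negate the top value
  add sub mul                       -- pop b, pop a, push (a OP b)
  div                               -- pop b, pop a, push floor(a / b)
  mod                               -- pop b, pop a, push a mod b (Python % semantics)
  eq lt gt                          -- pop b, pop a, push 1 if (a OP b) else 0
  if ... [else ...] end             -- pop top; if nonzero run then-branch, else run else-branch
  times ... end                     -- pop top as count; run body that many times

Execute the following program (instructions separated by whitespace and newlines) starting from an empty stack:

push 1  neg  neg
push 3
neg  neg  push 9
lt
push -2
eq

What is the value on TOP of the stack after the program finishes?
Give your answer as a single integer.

Answer: 0

Derivation:
After 'push 1': [1]
After 'neg': [-1]
After 'neg': [1]
After 'push 3': [1, 3]
After 'neg': [1, -3]
After 'neg': [1, 3]
After 'push 9': [1, 3, 9]
After 'lt': [1, 1]
After 'push -2': [1, 1, -2]
After 'eq': [1, 0]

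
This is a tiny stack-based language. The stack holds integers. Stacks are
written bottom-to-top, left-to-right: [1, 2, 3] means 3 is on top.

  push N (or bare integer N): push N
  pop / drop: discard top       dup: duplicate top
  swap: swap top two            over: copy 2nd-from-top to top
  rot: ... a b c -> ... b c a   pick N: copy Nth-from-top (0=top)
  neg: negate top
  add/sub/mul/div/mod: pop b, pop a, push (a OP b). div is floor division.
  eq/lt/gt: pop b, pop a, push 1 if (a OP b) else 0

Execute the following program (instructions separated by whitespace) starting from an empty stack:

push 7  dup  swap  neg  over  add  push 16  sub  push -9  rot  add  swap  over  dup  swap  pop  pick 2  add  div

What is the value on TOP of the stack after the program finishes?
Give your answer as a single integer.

After 'push 7': [7]
After 'dup': [7, 7]
After 'swap': [7, 7]
After 'neg': [7, -7]
After 'over': [7, -7, 7]
After 'add': [7, 0]
After 'push 16': [7, 0, 16]
After 'sub': [7, -16]
After 'push -9': [7, -16, -9]
After 'rot': [-16, -9, 7]
After 'add': [-16, -2]
After 'swap': [-2, -16]
After 'over': [-2, -16, -2]
After 'dup': [-2, -16, -2, -2]
After 'swap': [-2, -16, -2, -2]
After 'pop': [-2, -16, -2]
After 'pick 2': [-2, -16, -2, -2]
After 'add': [-2, -16, -4]
After 'div': [-2, 4]

Answer: 4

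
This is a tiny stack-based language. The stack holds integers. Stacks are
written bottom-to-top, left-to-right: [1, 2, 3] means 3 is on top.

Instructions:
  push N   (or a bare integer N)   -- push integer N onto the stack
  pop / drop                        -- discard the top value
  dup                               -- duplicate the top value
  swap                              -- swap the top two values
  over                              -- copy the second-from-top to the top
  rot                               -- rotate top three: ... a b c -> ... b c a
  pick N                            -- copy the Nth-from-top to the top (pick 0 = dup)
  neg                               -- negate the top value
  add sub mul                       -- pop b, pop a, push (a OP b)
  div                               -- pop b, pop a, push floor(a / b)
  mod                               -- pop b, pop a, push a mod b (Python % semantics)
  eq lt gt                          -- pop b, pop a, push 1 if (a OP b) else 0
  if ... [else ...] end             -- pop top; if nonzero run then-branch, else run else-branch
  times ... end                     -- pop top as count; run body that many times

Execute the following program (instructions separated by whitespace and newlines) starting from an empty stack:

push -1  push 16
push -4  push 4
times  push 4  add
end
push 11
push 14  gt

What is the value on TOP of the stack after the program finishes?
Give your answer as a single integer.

Answer: 0

Derivation:
After 'push -1': [-1]
After 'push 16': [-1, 16]
After 'push -4': [-1, 16, -4]
After 'push 4': [-1, 16, -4, 4]
After 'times': [-1, 16, -4]
After 'push 4': [-1, 16, -4, 4]
After 'add': [-1, 16, 0]
After 'push 4': [-1, 16, 0, 4]
After 'add': [-1, 16, 4]
After 'push 4': [-1, 16, 4, 4]
After 'add': [-1, 16, 8]
After 'push 4': [-1, 16, 8, 4]
After 'add': [-1, 16, 12]
After 'push 11': [-1, 16, 12, 11]
After 'push 14': [-1, 16, 12, 11, 14]
After 'gt': [-1, 16, 12, 0]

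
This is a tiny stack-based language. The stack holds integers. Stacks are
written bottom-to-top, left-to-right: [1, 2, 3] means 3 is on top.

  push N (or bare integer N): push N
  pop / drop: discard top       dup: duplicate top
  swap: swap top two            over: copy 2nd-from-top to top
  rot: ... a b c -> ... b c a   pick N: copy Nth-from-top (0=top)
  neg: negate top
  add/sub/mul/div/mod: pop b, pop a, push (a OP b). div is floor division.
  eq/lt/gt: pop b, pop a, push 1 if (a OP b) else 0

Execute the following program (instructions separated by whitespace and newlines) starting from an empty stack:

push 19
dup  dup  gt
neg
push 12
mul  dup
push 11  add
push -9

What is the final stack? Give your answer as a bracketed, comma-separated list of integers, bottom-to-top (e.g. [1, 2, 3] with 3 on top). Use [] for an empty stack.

After 'push 19': [19]
After 'dup': [19, 19]
After 'dup': [19, 19, 19]
After 'gt': [19, 0]
After 'neg': [19, 0]
After 'push 12': [19, 0, 12]
After 'mul': [19, 0]
After 'dup': [19, 0, 0]
After 'push 11': [19, 0, 0, 11]
After 'add': [19, 0, 11]
After 'push -9': [19, 0, 11, -9]

Answer: [19, 0, 11, -9]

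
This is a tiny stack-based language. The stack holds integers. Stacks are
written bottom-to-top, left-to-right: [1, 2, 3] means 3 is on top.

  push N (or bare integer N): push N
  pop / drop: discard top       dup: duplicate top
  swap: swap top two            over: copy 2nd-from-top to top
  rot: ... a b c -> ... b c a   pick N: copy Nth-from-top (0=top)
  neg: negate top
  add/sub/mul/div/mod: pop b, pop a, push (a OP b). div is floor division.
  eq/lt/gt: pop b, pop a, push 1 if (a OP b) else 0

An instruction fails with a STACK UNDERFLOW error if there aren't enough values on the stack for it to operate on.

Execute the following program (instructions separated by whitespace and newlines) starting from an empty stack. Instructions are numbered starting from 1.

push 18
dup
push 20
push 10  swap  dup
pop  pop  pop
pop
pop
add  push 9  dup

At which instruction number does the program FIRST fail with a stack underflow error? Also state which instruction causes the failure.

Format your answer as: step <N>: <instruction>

Answer: step 12: add

Derivation:
Step 1 ('push 18'): stack = [18], depth = 1
Step 2 ('dup'): stack = [18, 18], depth = 2
Step 3 ('push 20'): stack = [18, 18, 20], depth = 3
Step 4 ('push 10'): stack = [18, 18, 20, 10], depth = 4
Step 5 ('swap'): stack = [18, 18, 10, 20], depth = 4
Step 6 ('dup'): stack = [18, 18, 10, 20, 20], depth = 5
Step 7 ('pop'): stack = [18, 18, 10, 20], depth = 4
Step 8 ('pop'): stack = [18, 18, 10], depth = 3
Step 9 ('pop'): stack = [18, 18], depth = 2
Step 10 ('pop'): stack = [18], depth = 1
Step 11 ('pop'): stack = [], depth = 0
Step 12 ('add'): needs 2 value(s) but depth is 0 — STACK UNDERFLOW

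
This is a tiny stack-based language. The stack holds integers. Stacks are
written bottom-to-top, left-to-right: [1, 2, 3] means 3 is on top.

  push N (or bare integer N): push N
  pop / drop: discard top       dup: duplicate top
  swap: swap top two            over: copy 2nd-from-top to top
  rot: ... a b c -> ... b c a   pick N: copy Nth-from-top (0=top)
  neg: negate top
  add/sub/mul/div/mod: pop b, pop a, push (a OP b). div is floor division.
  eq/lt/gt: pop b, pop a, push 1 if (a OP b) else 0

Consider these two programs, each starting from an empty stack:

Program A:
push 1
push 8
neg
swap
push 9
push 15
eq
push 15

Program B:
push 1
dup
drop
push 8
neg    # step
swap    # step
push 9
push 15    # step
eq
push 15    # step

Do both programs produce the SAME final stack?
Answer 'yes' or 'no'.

Answer: yes

Derivation:
Program A trace:
  After 'push 1': [1]
  After 'push 8': [1, 8]
  After 'neg': [1, -8]
  After 'swap': [-8, 1]
  After 'push 9': [-8, 1, 9]
  After 'push 15': [-8, 1, 9, 15]
  After 'eq': [-8, 1, 0]
  After 'push 15': [-8, 1, 0, 15]
Program A final stack: [-8, 1, 0, 15]

Program B trace:
  After 'push 1': [1]
  After 'dup': [1, 1]
  After 'drop': [1]
  After 'push 8': [1, 8]
  After 'neg': [1, -8]
  After 'swap': [-8, 1]
  After 'push 9': [-8, 1, 9]
  After 'push 15': [-8, 1, 9, 15]
  After 'eq': [-8, 1, 0]
  After 'push 15': [-8, 1, 0, 15]
Program B final stack: [-8, 1, 0, 15]
Same: yes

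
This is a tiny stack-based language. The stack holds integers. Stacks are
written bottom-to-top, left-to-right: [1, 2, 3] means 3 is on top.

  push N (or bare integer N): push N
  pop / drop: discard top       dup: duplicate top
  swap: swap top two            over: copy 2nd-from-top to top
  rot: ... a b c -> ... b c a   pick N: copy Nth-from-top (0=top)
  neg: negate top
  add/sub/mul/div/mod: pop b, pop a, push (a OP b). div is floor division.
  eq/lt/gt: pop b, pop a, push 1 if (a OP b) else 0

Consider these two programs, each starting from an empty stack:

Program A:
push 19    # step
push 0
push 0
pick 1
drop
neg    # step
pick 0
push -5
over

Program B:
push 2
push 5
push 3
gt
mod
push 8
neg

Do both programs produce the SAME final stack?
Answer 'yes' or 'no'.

Answer: no

Derivation:
Program A trace:
  After 'push 19': [19]
  After 'push 0': [19, 0]
  After 'push 0': [19, 0, 0]
  After 'pick 1': [19, 0, 0, 0]
  After 'drop': [19, 0, 0]
  After 'neg': [19, 0, 0]
  After 'pick 0': [19, 0, 0, 0]
  After 'push -5': [19, 0, 0, 0, -5]
  After 'over': [19, 0, 0, 0, -5, 0]
Program A final stack: [19, 0, 0, 0, -5, 0]

Program B trace:
  After 'push 2': [2]
  After 'push 5': [2, 5]
  After 'push 3': [2, 5, 3]
  After 'gt': [2, 1]
  After 'mod': [0]
  After 'push 8': [0, 8]
  After 'neg': [0, -8]
Program B final stack: [0, -8]
Same: no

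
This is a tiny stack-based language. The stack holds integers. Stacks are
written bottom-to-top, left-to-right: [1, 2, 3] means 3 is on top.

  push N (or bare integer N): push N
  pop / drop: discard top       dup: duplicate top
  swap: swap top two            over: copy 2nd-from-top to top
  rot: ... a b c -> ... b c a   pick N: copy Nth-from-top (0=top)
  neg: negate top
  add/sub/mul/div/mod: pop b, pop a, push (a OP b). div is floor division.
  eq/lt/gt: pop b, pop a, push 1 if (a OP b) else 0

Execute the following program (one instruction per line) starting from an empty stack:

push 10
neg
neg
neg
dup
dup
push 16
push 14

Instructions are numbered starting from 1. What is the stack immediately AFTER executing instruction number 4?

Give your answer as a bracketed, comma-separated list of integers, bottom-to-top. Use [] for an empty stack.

Step 1 ('push 10'): [10]
Step 2 ('neg'): [-10]
Step 3 ('neg'): [10]
Step 4 ('neg'): [-10]

Answer: [-10]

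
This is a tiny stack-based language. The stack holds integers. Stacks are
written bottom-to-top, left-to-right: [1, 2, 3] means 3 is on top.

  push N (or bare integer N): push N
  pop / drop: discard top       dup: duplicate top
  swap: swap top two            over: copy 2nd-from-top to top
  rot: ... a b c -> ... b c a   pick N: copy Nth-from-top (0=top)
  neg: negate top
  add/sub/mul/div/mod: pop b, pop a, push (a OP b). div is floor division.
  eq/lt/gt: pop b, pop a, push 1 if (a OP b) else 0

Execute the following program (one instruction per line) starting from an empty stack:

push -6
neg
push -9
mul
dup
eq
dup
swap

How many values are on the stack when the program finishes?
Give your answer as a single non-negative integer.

Answer: 2

Derivation:
After 'push -6': stack = [-6] (depth 1)
After 'neg': stack = [6] (depth 1)
After 'push -9': stack = [6, -9] (depth 2)
After 'mul': stack = [-54] (depth 1)
After 'dup': stack = [-54, -54] (depth 2)
After 'eq': stack = [1] (depth 1)
After 'dup': stack = [1, 1] (depth 2)
After 'swap': stack = [1, 1] (depth 2)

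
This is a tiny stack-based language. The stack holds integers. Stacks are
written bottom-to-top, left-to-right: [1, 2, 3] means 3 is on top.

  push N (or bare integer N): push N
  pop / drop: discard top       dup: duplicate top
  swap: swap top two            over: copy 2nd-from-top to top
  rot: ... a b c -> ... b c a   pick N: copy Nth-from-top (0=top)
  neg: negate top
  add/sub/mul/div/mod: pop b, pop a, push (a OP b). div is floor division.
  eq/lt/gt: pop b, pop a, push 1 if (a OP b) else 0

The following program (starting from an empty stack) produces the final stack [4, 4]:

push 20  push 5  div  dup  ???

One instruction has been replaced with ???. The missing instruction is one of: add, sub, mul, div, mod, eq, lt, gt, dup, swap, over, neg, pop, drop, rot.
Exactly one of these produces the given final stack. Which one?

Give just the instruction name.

Stack before ???: [4, 4]
Stack after ???:  [4, 4]
The instruction that transforms [4, 4] -> [4, 4] is: swap

Answer: swap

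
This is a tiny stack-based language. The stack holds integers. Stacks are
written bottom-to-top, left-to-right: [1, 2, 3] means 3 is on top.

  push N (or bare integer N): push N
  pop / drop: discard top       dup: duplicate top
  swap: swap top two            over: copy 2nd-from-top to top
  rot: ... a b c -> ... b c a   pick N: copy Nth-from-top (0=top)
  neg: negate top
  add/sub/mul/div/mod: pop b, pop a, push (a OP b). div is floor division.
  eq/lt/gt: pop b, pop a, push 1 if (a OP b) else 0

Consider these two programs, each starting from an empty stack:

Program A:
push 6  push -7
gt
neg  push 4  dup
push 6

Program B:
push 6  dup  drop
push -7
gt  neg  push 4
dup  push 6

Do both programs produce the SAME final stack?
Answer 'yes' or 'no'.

Answer: yes

Derivation:
Program A trace:
  After 'push 6': [6]
  After 'push -7': [6, -7]
  After 'gt': [1]
  After 'neg': [-1]
  After 'push 4': [-1, 4]
  After 'dup': [-1, 4, 4]
  After 'push 6': [-1, 4, 4, 6]
Program A final stack: [-1, 4, 4, 6]

Program B trace:
  After 'push 6': [6]
  After 'dup': [6, 6]
  After 'drop': [6]
  After 'push -7': [6, -7]
  After 'gt': [1]
  After 'neg': [-1]
  After 'push 4': [-1, 4]
  After 'dup': [-1, 4, 4]
  After 'push 6': [-1, 4, 4, 6]
Program B final stack: [-1, 4, 4, 6]
Same: yes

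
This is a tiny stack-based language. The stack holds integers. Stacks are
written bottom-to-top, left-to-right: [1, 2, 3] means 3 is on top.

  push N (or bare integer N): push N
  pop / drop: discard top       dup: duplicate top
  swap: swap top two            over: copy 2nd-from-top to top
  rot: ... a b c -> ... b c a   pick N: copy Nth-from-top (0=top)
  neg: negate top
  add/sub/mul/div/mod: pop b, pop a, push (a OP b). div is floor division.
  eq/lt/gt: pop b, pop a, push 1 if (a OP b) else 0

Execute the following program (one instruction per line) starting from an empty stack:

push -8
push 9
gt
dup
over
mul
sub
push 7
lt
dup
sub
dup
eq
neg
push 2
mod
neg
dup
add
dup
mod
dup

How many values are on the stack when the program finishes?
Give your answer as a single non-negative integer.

After 'push -8': stack = [-8] (depth 1)
After 'push 9': stack = [-8, 9] (depth 2)
After 'gt': stack = [0] (depth 1)
After 'dup': stack = [0, 0] (depth 2)
After 'over': stack = [0, 0, 0] (depth 3)
After 'mul': stack = [0, 0] (depth 2)
After 'sub': stack = [0] (depth 1)
After 'push 7': stack = [0, 7] (depth 2)
After 'lt': stack = [1] (depth 1)
After 'dup': stack = [1, 1] (depth 2)
  ...
After 'eq': stack = [1] (depth 1)
After 'neg': stack = [-1] (depth 1)
After 'push 2': stack = [-1, 2] (depth 2)
After 'mod': stack = [1] (depth 1)
After 'neg': stack = [-1] (depth 1)
After 'dup': stack = [-1, -1] (depth 2)
After 'add': stack = [-2] (depth 1)
After 'dup': stack = [-2, -2] (depth 2)
After 'mod': stack = [0] (depth 1)
After 'dup': stack = [0, 0] (depth 2)

Answer: 2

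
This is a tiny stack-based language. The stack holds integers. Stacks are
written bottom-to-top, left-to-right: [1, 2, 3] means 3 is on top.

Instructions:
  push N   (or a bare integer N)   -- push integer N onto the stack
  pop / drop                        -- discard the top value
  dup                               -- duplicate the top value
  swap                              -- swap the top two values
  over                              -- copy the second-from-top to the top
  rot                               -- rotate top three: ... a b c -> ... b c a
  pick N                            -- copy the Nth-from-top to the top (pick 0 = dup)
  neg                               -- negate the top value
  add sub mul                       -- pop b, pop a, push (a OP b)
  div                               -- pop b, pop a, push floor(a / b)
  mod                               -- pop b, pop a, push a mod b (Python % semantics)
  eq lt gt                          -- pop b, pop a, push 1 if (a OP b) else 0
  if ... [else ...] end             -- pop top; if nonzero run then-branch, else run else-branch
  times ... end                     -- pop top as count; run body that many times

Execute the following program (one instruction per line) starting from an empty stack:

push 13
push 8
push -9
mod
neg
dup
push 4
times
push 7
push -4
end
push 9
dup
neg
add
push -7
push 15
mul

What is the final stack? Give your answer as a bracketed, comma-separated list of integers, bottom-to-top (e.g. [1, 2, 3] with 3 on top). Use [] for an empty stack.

Answer: [13, 1, 1, 7, -4, 7, -4, 7, -4, 7, -4, 0, -105]

Derivation:
After 'push 13': [13]
After 'push 8': [13, 8]
After 'push -9': [13, 8, -9]
After 'mod': [13, -1]
After 'neg': [13, 1]
After 'dup': [13, 1, 1]
After 'push 4': [13, 1, 1, 4]
After 'times': [13, 1, 1]
After 'push 7': [13, 1, 1, 7]
After 'push -4': [13, 1, 1, 7, -4]
After 'push 7': [13, 1, 1, 7, -4, 7]
After 'push -4': [13, 1, 1, 7, -4, 7, -4]
After 'push 7': [13, 1, 1, 7, -4, 7, -4, 7]
After 'push -4': [13, 1, 1, 7, -4, 7, -4, 7, -4]
After 'push 7': [13, 1, 1, 7, -4, 7, -4, 7, -4, 7]
After 'push -4': [13, 1, 1, 7, -4, 7, -4, 7, -4, 7, -4]
After 'push 9': [13, 1, 1, 7, -4, 7, -4, 7, -4, 7, -4, 9]
After 'dup': [13, 1, 1, 7, -4, 7, -4, 7, -4, 7, -4, 9, 9]
After 'neg': [13, 1, 1, 7, -4, 7, -4, 7, -4, 7, -4, 9, -9]
After 'add': [13, 1, 1, 7, -4, 7, -4, 7, -4, 7, -4, 0]
After 'push -7': [13, 1, 1, 7, -4, 7, -4, 7, -4, 7, -4, 0, -7]
After 'push 15': [13, 1, 1, 7, -4, 7, -4, 7, -4, 7, -4, 0, -7, 15]
After 'mul': [13, 1, 1, 7, -4, 7, -4, 7, -4, 7, -4, 0, -105]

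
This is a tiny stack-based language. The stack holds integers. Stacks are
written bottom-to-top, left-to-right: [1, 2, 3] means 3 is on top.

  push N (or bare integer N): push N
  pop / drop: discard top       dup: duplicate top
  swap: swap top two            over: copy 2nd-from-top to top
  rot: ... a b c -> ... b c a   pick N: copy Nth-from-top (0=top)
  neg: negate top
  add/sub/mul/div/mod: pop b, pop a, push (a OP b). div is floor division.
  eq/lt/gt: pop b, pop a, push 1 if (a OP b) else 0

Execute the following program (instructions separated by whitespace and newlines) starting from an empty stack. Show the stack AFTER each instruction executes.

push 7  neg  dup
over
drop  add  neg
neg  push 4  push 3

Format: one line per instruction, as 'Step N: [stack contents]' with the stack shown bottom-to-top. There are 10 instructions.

Step 1: [7]
Step 2: [-7]
Step 3: [-7, -7]
Step 4: [-7, -7, -7]
Step 5: [-7, -7]
Step 6: [-14]
Step 7: [14]
Step 8: [-14]
Step 9: [-14, 4]
Step 10: [-14, 4, 3]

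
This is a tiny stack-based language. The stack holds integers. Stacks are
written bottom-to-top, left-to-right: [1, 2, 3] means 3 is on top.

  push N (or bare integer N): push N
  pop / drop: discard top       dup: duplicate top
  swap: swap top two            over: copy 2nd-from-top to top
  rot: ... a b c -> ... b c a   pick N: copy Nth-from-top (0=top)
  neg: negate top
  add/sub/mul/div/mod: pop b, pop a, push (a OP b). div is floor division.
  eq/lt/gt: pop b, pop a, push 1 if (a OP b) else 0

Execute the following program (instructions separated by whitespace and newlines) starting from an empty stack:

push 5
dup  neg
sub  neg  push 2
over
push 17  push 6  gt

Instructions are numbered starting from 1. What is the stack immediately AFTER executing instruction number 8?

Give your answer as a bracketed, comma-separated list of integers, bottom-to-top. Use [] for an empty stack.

Answer: [-10, 2, -10, 17]

Derivation:
Step 1 ('push 5'): [5]
Step 2 ('dup'): [5, 5]
Step 3 ('neg'): [5, -5]
Step 4 ('sub'): [10]
Step 5 ('neg'): [-10]
Step 6 ('push 2'): [-10, 2]
Step 7 ('over'): [-10, 2, -10]
Step 8 ('push 17'): [-10, 2, -10, 17]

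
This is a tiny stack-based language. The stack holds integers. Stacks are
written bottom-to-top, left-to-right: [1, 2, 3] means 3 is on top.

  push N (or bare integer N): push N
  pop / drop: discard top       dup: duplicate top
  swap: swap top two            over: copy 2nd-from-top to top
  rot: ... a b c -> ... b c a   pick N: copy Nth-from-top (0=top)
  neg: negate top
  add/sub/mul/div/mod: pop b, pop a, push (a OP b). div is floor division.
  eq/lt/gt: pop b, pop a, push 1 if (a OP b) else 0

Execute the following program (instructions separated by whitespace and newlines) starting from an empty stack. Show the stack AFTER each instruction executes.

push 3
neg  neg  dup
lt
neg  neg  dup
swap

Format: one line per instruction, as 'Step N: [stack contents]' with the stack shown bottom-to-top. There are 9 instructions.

Step 1: [3]
Step 2: [-3]
Step 3: [3]
Step 4: [3, 3]
Step 5: [0]
Step 6: [0]
Step 7: [0]
Step 8: [0, 0]
Step 9: [0, 0]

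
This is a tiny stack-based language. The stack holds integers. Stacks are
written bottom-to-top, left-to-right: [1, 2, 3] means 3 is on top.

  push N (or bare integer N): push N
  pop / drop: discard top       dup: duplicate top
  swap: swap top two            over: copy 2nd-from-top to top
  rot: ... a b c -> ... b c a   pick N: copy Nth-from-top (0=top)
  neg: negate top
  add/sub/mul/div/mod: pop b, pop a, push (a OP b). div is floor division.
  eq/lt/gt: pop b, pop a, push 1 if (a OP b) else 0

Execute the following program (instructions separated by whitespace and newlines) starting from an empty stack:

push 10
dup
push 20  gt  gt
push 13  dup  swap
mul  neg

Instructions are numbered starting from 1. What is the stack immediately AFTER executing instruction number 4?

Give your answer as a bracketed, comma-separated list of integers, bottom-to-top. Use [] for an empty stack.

Step 1 ('push 10'): [10]
Step 2 ('dup'): [10, 10]
Step 3 ('push 20'): [10, 10, 20]
Step 4 ('gt'): [10, 0]

Answer: [10, 0]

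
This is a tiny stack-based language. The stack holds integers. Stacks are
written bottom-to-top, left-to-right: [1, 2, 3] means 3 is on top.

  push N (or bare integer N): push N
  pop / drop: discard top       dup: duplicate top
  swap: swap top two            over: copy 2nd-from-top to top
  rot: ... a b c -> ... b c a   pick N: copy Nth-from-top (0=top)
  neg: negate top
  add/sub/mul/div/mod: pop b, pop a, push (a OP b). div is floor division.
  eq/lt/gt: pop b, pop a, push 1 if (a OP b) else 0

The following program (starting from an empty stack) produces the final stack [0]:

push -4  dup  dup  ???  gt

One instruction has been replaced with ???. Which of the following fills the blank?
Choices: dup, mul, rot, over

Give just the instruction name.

Answer: mul

Derivation:
Stack before ???: [-4, -4, -4]
Stack after ???:  [-4, 16]
Checking each choice:
  dup: produces [-4, -4, 0]
  mul: MATCH
  rot: produces [-4, 0]
  over: produces [-4, -4, 0]


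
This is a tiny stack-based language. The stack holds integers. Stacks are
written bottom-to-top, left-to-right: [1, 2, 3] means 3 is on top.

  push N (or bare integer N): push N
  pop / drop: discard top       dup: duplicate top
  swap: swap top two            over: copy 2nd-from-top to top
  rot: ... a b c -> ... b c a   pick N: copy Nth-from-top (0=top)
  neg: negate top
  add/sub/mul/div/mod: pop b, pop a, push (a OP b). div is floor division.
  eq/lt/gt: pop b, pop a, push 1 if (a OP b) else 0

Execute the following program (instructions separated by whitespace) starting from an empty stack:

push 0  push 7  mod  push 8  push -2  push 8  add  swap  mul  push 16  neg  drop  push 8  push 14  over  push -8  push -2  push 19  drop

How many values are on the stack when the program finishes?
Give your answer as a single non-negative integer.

Answer: 7

Derivation:
After 'push 0': stack = [0] (depth 1)
After 'push 7': stack = [0, 7] (depth 2)
After 'mod': stack = [0] (depth 1)
After 'push 8': stack = [0, 8] (depth 2)
After 'push -2': stack = [0, 8, -2] (depth 3)
After 'push 8': stack = [0, 8, -2, 8] (depth 4)
After 'add': stack = [0, 8, 6] (depth 3)
After 'swap': stack = [0, 6, 8] (depth 3)
After 'mul': stack = [0, 48] (depth 2)
After 'push 16': stack = [0, 48, 16] (depth 3)
After 'neg': stack = [0, 48, -16] (depth 3)
After 'drop': stack = [0, 48] (depth 2)
After 'push 8': stack = [0, 48, 8] (depth 3)
After 'push 14': stack = [0, 48, 8, 14] (depth 4)
After 'over': stack = [0, 48, 8, 14, 8] (depth 5)
After 'push -8': stack = [0, 48, 8, 14, 8, -8] (depth 6)
After 'push -2': stack = [0, 48, 8, 14, 8, -8, -2] (depth 7)
After 'push 19': stack = [0, 48, 8, 14, 8, -8, -2, 19] (depth 8)
After 'drop': stack = [0, 48, 8, 14, 8, -8, -2] (depth 7)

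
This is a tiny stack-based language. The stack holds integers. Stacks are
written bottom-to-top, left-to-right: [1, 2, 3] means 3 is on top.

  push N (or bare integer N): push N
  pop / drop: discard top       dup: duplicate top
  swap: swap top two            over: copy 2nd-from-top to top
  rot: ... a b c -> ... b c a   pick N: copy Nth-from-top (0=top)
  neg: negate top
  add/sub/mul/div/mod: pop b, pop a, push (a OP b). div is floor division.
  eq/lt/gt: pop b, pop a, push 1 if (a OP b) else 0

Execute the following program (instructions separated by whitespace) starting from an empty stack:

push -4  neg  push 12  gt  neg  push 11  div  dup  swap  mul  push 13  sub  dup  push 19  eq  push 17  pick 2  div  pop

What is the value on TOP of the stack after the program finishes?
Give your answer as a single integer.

After 'push -4': [-4]
After 'neg': [4]
After 'push 12': [4, 12]
After 'gt': [0]
After 'neg': [0]
After 'push 11': [0, 11]
After 'div': [0]
After 'dup': [0, 0]
After 'swap': [0, 0]
After 'mul': [0]
After 'push 13': [0, 13]
After 'sub': [-13]
After 'dup': [-13, -13]
After 'push 19': [-13, -13, 19]
After 'eq': [-13, 0]
After 'push 17': [-13, 0, 17]
After 'pick 2': [-13, 0, 17, -13]
After 'div': [-13, 0, -2]
After 'pop': [-13, 0]

Answer: 0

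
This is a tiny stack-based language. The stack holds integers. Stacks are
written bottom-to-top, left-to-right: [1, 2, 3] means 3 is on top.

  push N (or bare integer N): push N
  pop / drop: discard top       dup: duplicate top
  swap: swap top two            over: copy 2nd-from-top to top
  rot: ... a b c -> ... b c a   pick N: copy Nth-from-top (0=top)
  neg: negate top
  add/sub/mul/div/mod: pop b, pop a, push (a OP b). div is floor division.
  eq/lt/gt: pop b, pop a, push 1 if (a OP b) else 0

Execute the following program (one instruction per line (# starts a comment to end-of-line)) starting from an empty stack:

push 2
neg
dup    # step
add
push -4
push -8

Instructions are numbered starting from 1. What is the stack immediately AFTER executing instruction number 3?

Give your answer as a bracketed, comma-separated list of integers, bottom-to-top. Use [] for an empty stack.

Step 1 ('push 2'): [2]
Step 2 ('neg'): [-2]
Step 3 ('dup'): [-2, -2]

Answer: [-2, -2]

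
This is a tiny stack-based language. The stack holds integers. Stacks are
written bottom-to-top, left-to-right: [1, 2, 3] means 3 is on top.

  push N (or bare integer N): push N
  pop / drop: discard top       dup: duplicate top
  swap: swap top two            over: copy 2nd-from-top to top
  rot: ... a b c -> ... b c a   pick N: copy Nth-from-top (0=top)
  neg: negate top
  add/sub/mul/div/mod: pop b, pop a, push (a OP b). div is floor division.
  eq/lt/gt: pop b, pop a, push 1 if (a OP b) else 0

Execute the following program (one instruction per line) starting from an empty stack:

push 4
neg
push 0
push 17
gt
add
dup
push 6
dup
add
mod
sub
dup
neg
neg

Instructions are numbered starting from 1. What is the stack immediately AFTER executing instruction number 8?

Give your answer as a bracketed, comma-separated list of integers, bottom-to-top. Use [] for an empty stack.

Step 1 ('push 4'): [4]
Step 2 ('neg'): [-4]
Step 3 ('push 0'): [-4, 0]
Step 4 ('push 17'): [-4, 0, 17]
Step 5 ('gt'): [-4, 0]
Step 6 ('add'): [-4]
Step 7 ('dup'): [-4, -4]
Step 8 ('push 6'): [-4, -4, 6]

Answer: [-4, -4, 6]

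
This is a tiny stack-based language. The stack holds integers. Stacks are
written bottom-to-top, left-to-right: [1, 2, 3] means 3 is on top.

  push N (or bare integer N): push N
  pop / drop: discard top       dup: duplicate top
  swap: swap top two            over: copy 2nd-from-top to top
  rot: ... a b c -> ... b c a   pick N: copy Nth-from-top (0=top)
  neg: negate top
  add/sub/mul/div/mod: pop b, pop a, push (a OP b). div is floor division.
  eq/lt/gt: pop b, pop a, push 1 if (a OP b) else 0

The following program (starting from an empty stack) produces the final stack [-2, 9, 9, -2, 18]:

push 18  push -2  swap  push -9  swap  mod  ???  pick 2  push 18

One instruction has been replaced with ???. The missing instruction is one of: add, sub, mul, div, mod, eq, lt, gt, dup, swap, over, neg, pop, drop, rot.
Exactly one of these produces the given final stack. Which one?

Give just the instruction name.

Answer: dup

Derivation:
Stack before ???: [-2, 9]
Stack after ???:  [-2, 9, 9]
The instruction that transforms [-2, 9] -> [-2, 9, 9] is: dup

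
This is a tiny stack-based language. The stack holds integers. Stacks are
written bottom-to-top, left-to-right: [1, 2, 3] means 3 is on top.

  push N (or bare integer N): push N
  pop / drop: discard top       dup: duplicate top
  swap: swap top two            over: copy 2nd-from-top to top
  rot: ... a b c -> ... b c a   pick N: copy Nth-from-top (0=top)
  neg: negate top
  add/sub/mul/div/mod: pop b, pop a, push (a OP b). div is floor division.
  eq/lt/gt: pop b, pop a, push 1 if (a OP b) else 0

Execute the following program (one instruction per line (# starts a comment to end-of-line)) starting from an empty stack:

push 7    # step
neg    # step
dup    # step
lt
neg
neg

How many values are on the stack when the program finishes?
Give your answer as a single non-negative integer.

After 'push 7': stack = [7] (depth 1)
After 'neg': stack = [-7] (depth 1)
After 'dup': stack = [-7, -7] (depth 2)
After 'lt': stack = [0] (depth 1)
After 'neg': stack = [0] (depth 1)
After 'neg': stack = [0] (depth 1)

Answer: 1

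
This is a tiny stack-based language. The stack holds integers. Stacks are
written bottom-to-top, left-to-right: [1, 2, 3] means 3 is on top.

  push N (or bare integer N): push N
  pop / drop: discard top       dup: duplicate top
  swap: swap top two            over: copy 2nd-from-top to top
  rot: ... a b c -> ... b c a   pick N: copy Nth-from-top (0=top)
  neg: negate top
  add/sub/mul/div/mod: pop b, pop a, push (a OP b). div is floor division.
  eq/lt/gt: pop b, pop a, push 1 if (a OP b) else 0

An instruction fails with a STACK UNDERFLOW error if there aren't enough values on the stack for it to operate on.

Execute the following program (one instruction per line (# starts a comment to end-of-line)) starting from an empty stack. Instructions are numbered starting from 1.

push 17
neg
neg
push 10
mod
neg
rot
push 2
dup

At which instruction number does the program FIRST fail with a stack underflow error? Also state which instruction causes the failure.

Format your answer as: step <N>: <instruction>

Step 1 ('push 17'): stack = [17], depth = 1
Step 2 ('neg'): stack = [-17], depth = 1
Step 3 ('neg'): stack = [17], depth = 1
Step 4 ('push 10'): stack = [17, 10], depth = 2
Step 5 ('mod'): stack = [7], depth = 1
Step 6 ('neg'): stack = [-7], depth = 1
Step 7 ('rot'): needs 3 value(s) but depth is 1 — STACK UNDERFLOW

Answer: step 7: rot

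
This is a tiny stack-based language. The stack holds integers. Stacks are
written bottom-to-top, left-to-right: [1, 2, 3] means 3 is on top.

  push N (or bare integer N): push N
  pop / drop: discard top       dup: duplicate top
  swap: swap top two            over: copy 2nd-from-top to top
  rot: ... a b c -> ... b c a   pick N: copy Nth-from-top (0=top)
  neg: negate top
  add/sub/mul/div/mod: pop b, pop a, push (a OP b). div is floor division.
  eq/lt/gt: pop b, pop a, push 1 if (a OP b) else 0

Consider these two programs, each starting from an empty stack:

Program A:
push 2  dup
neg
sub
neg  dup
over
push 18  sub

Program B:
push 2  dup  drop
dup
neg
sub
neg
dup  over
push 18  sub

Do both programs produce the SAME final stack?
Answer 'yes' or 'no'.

Answer: yes

Derivation:
Program A trace:
  After 'push 2': [2]
  After 'dup': [2, 2]
  After 'neg': [2, -2]
  After 'sub': [4]
  After 'neg': [-4]
  After 'dup': [-4, -4]
  After 'over': [-4, -4, -4]
  After 'push 18': [-4, -4, -4, 18]
  After 'sub': [-4, -4, -22]
Program A final stack: [-4, -4, -22]

Program B trace:
  After 'push 2': [2]
  After 'dup': [2, 2]
  After 'drop': [2]
  After 'dup': [2, 2]
  After 'neg': [2, -2]
  After 'sub': [4]
  After 'neg': [-4]
  After 'dup': [-4, -4]
  After 'over': [-4, -4, -4]
  After 'push 18': [-4, -4, -4, 18]
  After 'sub': [-4, -4, -22]
Program B final stack: [-4, -4, -22]
Same: yes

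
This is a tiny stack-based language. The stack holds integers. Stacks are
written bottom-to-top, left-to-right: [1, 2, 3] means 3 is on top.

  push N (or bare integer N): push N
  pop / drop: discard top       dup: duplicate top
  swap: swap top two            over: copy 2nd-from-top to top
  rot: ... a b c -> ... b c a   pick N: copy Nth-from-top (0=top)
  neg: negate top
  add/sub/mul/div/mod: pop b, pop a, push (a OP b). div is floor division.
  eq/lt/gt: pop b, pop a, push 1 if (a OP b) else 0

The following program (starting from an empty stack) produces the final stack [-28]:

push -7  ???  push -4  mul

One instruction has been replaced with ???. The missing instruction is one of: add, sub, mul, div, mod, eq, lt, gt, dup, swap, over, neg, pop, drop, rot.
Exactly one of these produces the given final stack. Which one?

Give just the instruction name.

Answer: neg

Derivation:
Stack before ???: [-7]
Stack after ???:  [7]
The instruction that transforms [-7] -> [7] is: neg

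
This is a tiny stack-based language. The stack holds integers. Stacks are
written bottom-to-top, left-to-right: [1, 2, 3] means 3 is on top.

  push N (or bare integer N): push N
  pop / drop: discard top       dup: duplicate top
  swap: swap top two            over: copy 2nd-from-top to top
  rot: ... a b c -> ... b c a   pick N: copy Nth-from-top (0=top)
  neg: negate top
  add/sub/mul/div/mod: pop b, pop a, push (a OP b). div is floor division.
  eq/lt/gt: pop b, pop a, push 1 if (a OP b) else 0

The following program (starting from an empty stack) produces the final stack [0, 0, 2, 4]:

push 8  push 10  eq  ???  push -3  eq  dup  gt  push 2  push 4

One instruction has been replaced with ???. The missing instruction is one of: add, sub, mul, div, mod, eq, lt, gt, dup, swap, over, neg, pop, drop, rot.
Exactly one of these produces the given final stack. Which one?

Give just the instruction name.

Answer: dup

Derivation:
Stack before ???: [0]
Stack after ???:  [0, 0]
The instruction that transforms [0] -> [0, 0] is: dup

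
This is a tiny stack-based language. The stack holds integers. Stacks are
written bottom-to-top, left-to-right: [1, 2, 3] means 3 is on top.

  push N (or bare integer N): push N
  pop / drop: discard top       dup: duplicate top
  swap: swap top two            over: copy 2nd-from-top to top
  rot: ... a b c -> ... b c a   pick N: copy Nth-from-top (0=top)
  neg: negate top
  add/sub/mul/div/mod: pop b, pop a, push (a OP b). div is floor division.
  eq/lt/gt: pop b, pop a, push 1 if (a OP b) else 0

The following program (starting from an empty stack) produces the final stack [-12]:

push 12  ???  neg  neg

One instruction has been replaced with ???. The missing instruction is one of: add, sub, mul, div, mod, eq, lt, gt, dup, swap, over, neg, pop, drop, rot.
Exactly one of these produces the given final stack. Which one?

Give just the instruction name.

Stack before ???: [12]
Stack after ???:  [-12]
The instruction that transforms [12] -> [-12] is: neg

Answer: neg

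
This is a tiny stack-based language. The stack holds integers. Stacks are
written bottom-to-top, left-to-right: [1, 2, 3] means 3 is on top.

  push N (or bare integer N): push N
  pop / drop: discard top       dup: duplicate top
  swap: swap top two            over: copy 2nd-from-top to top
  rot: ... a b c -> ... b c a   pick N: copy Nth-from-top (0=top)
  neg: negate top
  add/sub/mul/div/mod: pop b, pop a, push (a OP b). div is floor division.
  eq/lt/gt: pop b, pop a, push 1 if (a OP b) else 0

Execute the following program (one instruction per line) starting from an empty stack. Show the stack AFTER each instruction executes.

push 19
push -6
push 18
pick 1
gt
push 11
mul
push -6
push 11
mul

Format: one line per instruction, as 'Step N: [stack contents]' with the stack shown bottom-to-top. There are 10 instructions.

Step 1: [19]
Step 2: [19, -6]
Step 3: [19, -6, 18]
Step 4: [19, -6, 18, -6]
Step 5: [19, -6, 1]
Step 6: [19, -6, 1, 11]
Step 7: [19, -6, 11]
Step 8: [19, -6, 11, -6]
Step 9: [19, -6, 11, -6, 11]
Step 10: [19, -6, 11, -66]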